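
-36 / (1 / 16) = -576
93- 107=-14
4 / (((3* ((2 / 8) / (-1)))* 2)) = -8 / 3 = -2.67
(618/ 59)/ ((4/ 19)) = 5871/ 118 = 49.75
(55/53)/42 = 55/2226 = 0.02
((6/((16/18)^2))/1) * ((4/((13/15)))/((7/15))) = 54675/728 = 75.10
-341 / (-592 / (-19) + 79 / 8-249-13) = 51832 / 33587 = 1.54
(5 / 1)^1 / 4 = 5 / 4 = 1.25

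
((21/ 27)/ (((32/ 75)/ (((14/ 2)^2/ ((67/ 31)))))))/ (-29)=-265825/ 186528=-1.43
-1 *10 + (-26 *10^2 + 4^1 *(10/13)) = -33890/13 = -2606.92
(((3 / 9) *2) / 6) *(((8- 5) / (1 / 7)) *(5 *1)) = 35 / 3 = 11.67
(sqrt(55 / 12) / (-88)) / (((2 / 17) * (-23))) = 0.01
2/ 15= 0.13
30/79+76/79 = 106/79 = 1.34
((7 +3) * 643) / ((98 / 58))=186470 / 49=3805.51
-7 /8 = -0.88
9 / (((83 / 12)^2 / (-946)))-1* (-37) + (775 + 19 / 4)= 17602299 / 27556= 638.78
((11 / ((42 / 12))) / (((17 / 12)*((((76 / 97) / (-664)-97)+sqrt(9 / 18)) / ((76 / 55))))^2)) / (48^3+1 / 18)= 195248849710455963381620736*sqrt(2) / 6590315603130138519796676534858106725+18940375236318379973531283456 / 6590315603130138519796676534858106725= 0.00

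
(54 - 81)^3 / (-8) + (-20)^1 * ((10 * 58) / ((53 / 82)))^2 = -361857286453 / 22472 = -16102584.84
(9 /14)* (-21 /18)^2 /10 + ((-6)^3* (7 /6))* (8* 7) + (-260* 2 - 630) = -1220953 /80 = -15261.91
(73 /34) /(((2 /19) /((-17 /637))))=-1387 /2548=-0.54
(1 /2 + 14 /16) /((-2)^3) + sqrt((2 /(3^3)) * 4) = -11 /64 + 2 * sqrt(6) /9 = 0.37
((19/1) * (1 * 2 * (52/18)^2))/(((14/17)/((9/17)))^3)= 28899/343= 84.25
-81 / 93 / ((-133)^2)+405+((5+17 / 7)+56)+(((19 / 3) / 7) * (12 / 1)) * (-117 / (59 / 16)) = 4009991100 / 32353181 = 123.94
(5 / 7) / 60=1 / 84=0.01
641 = 641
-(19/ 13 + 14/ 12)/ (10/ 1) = -0.26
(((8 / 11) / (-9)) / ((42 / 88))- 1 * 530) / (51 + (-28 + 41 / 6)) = -200404 / 11277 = -17.77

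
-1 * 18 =-18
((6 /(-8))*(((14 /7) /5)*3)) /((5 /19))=-171 /50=-3.42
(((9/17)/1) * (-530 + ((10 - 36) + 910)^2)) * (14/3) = 32798892/17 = 1929346.59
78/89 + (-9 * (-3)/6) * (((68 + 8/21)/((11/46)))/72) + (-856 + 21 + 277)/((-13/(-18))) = -402967375/534534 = -753.87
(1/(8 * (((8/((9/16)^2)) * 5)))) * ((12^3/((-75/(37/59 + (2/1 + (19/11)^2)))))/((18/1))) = -1622187/228448000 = -0.01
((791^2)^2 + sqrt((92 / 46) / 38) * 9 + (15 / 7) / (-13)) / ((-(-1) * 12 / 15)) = 45 * sqrt(19) / 76 + 44530476190295 / 91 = 489345892203.62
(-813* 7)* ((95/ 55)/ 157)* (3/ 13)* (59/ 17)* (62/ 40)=-593303823/ 7633340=-77.73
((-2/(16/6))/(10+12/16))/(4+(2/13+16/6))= -117/11438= -0.01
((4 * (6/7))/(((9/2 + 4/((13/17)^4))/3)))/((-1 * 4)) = -1028196/6476519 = -0.16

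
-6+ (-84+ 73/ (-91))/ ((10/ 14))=-8107/ 65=-124.72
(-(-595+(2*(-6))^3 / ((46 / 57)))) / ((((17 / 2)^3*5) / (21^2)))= 392.97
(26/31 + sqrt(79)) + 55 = sqrt(79) + 1731/31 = 64.73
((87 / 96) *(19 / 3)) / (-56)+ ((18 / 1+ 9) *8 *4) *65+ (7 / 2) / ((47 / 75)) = 14191444823 / 252672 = 56165.48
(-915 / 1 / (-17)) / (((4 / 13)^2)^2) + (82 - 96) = 26072387 / 4352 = 5990.90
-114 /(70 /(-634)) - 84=33198 /35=948.51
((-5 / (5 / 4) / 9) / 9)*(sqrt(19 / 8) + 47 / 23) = -188 / 1863 - sqrt(38) / 81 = -0.18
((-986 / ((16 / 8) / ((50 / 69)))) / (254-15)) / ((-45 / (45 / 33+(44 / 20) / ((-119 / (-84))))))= 5858 / 60467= 0.10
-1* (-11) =11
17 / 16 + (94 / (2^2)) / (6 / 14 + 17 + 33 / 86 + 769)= 8278589 / 7578576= 1.09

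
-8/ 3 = -2.67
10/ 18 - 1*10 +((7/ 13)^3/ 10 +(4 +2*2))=-282523/ 197730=-1.43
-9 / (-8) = 9 / 8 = 1.12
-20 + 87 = 67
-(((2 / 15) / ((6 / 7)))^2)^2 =-2401 / 4100625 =-0.00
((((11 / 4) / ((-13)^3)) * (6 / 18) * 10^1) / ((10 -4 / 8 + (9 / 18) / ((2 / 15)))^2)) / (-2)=220 / 18514119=0.00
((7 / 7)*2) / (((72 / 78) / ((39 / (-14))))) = -169 / 28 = -6.04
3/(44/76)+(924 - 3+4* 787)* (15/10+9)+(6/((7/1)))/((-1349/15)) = 8876918499/207746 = 42729.67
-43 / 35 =-1.23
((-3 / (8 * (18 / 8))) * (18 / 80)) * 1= -3 / 80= -0.04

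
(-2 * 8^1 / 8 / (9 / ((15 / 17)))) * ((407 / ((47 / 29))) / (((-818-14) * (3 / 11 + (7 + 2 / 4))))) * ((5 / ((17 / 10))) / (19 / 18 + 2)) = 295075 / 40260012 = 0.01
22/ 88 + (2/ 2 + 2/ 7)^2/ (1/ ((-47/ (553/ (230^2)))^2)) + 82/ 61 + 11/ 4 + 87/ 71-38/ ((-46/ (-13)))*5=49877821088927293461/ 1492665043933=33415280.47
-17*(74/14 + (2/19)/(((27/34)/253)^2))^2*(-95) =91306637285972278165/494771571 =184543014671.25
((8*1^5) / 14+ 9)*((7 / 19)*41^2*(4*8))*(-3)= -10812192 / 19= -569062.74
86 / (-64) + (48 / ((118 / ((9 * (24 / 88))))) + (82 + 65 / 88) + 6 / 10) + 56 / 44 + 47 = 13630669 / 103840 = 131.27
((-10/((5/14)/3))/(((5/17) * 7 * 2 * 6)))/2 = -17/10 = -1.70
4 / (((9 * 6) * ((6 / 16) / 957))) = 5104 / 27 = 189.04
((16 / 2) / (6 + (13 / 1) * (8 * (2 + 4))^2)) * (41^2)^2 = 11303044 / 14979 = 754.59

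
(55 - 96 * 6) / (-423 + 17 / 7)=3647 / 2944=1.24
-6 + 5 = -1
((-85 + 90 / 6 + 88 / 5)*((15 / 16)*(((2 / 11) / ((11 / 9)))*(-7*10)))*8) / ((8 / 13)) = 1609335 / 242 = 6650.14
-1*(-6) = 6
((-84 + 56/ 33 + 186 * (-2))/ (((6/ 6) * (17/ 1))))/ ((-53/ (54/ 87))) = 89952/ 287419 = 0.31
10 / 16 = 5 / 8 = 0.62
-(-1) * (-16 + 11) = -5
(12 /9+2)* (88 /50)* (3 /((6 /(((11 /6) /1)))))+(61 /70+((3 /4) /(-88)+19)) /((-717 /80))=5236387 /1656270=3.16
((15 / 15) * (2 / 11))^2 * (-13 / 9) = -0.05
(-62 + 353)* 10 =2910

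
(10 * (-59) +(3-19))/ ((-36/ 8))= 404/ 3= 134.67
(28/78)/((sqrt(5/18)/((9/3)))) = 42 *sqrt(10)/65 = 2.04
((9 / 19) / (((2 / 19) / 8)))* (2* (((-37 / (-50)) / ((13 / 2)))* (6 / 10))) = 4.92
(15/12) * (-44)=-55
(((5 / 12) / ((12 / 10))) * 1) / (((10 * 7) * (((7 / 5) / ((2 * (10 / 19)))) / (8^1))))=250 / 8379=0.03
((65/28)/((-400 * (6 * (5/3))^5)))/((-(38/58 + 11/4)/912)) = 21489/1382500000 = 0.00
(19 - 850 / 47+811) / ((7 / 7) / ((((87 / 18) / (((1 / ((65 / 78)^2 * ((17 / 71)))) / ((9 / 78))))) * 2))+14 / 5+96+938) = 6532250 / 8384941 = 0.78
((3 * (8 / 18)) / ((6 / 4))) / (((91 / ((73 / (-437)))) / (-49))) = 4088 / 51129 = 0.08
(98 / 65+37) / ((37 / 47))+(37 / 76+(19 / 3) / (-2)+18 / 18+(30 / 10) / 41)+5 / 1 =1175997073 / 22481940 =52.31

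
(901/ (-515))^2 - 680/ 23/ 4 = -4.33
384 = 384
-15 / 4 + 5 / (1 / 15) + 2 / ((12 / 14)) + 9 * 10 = 1963 / 12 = 163.58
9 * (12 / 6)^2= 36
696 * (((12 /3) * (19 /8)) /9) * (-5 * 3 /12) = -2755 /3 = -918.33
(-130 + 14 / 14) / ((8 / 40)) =-645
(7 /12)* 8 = 14 /3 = 4.67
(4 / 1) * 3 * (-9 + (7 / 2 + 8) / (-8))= -501 / 4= -125.25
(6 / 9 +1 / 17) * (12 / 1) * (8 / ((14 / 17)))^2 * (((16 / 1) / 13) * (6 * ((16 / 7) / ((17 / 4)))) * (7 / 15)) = 4849664 / 3185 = 1522.66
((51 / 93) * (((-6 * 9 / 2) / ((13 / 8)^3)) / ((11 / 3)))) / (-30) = 117504 / 3745885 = 0.03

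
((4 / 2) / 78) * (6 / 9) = 2 / 117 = 0.02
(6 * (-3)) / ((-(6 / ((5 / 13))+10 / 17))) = 765 / 688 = 1.11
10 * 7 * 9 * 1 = 630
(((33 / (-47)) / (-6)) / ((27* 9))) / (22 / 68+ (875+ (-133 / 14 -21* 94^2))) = -187 / 71717781186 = -0.00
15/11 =1.36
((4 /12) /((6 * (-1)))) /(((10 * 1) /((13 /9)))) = -13 /1620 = -0.01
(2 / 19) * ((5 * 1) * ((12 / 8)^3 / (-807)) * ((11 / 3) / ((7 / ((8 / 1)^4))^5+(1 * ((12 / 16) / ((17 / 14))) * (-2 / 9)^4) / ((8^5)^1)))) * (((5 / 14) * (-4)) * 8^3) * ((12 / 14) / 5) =197519471399936856825004032 / 8971751606150180141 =22015708.87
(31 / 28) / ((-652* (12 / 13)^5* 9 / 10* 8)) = -57550415 / 163536371712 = -0.00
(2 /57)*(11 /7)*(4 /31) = 88 /12369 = 0.01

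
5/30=1/6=0.17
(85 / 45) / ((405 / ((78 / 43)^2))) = 11492 / 748845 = 0.02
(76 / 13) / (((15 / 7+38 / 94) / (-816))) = -10201632 / 5447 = -1872.89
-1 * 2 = -2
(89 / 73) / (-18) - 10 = -13229 / 1314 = -10.07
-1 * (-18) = 18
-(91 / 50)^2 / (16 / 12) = -24843 / 10000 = -2.48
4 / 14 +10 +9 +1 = 20.29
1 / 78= 0.01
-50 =-50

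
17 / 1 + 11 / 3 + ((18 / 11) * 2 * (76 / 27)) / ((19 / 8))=270 / 11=24.55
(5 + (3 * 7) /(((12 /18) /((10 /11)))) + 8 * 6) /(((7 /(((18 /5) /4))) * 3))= 1347 /385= 3.50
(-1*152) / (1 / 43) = -6536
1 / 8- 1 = -7 / 8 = -0.88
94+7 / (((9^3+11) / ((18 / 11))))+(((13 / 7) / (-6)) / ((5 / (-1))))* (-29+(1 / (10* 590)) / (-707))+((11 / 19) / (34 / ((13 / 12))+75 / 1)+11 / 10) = 291434413170799831 / 3122767535349000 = 93.33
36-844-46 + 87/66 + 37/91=-1706255/2002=-852.28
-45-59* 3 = -222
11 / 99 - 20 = -179 / 9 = -19.89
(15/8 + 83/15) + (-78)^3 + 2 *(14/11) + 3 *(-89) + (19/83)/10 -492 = -10414796023/21912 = -475301.02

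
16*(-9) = -144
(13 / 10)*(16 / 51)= 104 / 255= 0.41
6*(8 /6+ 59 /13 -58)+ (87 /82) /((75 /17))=-8328891 /26650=-312.53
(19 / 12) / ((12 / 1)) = 19 / 144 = 0.13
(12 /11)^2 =144 /121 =1.19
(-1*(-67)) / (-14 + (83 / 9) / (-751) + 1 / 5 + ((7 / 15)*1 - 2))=-452853 / 103721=-4.37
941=941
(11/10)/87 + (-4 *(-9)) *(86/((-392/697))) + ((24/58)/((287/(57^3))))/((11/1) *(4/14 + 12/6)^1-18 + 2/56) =-640289318717/117104610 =-5467.67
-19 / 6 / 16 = -19 / 96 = -0.20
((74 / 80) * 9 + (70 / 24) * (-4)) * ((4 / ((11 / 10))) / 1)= -401 / 33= -12.15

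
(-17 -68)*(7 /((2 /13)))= -7735 /2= -3867.50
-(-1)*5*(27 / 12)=45 / 4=11.25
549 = 549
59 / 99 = 0.60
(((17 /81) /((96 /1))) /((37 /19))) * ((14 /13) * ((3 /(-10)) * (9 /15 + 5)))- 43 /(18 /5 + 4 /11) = -9216001643 /849349800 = -10.85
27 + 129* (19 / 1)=2478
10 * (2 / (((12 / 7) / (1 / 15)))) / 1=7 / 9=0.78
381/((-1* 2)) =-381/2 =-190.50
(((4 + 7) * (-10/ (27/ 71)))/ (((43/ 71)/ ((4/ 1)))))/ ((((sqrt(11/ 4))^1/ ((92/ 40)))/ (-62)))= 57507728 * sqrt(11)/ 1161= 164282.13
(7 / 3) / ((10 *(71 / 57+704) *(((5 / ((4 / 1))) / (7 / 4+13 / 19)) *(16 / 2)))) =259 / 3215920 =0.00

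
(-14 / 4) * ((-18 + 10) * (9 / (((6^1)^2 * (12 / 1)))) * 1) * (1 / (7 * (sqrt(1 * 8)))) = sqrt(2) / 48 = 0.03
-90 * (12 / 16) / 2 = -135 / 4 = -33.75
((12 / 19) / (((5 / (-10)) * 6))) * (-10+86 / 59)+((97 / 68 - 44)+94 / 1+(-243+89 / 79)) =-1136043849 / 6022012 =-188.65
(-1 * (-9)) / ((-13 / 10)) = -90 / 13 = -6.92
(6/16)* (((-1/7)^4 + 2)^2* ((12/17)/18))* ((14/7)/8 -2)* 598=-6897573891/112001848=-61.58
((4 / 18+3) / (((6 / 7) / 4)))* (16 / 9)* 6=12992 / 81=160.40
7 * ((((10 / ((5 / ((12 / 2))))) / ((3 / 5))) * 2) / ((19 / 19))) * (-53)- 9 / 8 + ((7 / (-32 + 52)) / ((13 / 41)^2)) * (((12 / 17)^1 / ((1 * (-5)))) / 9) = -25583225411 / 1723800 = -14841.18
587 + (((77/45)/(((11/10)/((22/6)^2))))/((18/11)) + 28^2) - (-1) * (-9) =1002215/729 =1374.78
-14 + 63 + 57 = 106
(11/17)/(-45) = -11/765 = -0.01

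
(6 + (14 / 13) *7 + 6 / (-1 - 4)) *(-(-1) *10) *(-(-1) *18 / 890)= 14436 / 5785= 2.50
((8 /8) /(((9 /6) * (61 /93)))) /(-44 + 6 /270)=-2790 /120719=-0.02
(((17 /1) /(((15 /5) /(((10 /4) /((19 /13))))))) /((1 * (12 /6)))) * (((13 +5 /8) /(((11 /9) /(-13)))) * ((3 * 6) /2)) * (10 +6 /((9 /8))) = -324117495 /3344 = -96925.09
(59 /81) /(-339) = -59 /27459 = -0.00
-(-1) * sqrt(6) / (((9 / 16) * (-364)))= -4 * sqrt(6) / 819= -0.01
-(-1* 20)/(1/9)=180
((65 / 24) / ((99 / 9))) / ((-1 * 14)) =-65 / 3696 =-0.02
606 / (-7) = -606 / 7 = -86.57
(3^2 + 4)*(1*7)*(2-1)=91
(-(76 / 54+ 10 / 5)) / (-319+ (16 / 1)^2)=92 / 1701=0.05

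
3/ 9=1/ 3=0.33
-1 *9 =-9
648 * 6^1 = 3888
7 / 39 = 0.18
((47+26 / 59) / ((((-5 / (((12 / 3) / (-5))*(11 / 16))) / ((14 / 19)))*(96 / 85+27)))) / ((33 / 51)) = 1887459 / 8934370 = 0.21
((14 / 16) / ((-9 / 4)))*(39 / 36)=-0.42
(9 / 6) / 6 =1 / 4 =0.25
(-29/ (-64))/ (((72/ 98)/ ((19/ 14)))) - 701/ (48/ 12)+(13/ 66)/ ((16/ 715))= -763135/ 4608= -165.61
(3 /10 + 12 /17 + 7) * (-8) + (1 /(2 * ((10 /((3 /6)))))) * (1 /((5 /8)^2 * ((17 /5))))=-27212 /425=-64.03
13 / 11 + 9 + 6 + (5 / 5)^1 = 189 / 11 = 17.18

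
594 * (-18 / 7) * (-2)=21384 / 7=3054.86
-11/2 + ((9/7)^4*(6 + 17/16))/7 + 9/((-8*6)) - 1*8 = -734835/67228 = -10.93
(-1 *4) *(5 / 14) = -10 / 7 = -1.43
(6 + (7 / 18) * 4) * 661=44948 / 9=4994.22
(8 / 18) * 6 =8 / 3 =2.67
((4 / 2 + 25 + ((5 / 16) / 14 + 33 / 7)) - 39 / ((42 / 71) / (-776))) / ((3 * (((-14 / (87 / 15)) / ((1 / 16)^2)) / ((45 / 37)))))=-26963127 / 802816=-33.59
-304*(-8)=2432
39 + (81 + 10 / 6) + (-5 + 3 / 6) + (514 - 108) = 3139 / 6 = 523.17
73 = 73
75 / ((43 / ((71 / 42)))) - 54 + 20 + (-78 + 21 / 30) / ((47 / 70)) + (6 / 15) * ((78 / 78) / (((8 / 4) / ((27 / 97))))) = -2005192667 / 13722590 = -146.12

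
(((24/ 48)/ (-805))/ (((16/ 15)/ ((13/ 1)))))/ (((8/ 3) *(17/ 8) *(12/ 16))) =-0.00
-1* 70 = -70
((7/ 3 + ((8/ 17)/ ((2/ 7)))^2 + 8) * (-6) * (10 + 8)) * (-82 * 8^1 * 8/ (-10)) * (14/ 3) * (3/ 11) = -14958752256/ 15895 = -941097.97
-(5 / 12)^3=-125 / 1728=-0.07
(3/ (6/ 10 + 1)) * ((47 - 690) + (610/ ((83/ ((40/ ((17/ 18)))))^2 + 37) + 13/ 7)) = -174009592215/ 148202047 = -1174.14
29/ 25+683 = 17104/ 25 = 684.16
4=4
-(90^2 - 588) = -7512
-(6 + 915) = -921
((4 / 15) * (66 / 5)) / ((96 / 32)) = 88 / 75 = 1.17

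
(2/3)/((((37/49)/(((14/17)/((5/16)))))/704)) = 15454208/9435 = 1637.97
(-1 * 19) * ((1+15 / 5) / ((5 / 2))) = -152 / 5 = -30.40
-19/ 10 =-1.90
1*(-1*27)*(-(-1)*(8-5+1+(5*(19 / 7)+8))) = -4833 / 7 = -690.43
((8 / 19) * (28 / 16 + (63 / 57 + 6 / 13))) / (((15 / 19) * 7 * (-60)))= -3277 / 778050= -0.00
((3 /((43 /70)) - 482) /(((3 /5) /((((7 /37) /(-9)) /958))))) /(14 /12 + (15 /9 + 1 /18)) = 179515 /29721471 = 0.01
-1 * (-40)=40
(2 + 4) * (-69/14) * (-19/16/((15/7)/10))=1311/8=163.88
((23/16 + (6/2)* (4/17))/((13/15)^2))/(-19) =-131175/873392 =-0.15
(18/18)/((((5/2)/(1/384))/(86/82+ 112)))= 309/2624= 0.12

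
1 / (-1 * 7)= -1 / 7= -0.14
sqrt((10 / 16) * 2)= sqrt(5) / 2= 1.12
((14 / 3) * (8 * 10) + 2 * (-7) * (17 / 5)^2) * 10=31724 / 15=2114.93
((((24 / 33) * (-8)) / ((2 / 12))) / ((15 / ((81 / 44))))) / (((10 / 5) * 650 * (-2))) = 324 / 196625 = 0.00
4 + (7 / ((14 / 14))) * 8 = 60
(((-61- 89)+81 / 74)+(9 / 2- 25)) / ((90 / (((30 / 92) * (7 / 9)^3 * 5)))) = -2687405 / 1861137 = -1.44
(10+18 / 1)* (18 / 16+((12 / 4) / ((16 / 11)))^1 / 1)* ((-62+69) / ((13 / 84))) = 52479 / 13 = 4036.85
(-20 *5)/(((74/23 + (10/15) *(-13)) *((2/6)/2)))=5175/47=110.11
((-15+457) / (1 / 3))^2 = 1758276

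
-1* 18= -18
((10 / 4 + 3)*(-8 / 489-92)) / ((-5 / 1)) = 247478 / 2445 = 101.22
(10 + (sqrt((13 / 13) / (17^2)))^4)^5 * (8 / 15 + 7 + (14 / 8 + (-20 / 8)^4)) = 4834612.28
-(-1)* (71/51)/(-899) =-71/45849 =-0.00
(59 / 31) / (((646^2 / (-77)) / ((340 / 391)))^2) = 8745275 / 178495575412159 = 0.00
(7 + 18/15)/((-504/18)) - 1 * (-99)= 13819/140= 98.71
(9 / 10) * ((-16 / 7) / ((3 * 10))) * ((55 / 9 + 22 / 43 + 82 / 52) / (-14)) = 16501 / 410865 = 0.04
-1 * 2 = -2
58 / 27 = 2.15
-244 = -244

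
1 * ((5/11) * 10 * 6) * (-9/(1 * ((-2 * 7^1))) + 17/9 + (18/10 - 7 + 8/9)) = -11210/231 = -48.53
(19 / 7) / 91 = 19 / 637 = 0.03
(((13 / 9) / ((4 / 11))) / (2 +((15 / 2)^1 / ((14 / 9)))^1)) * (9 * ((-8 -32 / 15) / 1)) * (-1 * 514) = 78206128 / 2865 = 27297.08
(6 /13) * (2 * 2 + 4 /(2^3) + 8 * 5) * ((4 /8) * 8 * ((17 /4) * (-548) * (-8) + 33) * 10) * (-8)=-1594737600 /13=-122672123.08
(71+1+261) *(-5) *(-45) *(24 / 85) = 359640 / 17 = 21155.29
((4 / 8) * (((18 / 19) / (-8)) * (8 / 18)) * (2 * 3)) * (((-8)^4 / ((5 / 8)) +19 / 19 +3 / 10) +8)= -196887 / 190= -1036.25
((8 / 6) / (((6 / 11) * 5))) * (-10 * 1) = -44 / 9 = -4.89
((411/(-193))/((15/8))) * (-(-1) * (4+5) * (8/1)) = -78912/965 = -81.77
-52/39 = -4/3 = -1.33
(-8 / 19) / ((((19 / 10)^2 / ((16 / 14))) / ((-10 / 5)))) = 12800 / 48013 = 0.27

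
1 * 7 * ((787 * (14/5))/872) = 38563/2180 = 17.69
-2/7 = -0.29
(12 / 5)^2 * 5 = 144 / 5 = 28.80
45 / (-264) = -15 / 88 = -0.17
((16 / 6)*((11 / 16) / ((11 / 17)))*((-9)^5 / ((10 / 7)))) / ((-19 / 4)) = 24655.55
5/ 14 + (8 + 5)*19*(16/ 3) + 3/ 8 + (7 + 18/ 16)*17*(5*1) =84365/ 42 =2008.69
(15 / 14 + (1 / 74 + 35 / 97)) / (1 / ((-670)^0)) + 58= 1493456 / 25123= 59.45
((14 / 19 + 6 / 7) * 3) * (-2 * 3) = -3816 / 133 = -28.69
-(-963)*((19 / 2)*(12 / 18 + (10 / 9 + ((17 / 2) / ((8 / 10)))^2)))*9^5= 7928959006233 / 128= 61944992236.20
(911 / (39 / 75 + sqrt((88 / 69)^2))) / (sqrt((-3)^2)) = 523825 / 3097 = 169.14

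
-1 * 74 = -74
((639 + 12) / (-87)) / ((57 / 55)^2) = -656425 / 94221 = -6.97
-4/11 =-0.36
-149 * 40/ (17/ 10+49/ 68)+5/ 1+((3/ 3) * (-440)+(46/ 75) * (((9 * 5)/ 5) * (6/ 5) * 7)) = -293280517/ 102875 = -2850.84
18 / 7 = 2.57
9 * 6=54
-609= -609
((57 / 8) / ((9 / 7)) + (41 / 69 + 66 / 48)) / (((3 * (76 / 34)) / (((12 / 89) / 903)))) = 11747 / 70240758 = 0.00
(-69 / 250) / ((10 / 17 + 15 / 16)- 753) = 408 / 1110875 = 0.00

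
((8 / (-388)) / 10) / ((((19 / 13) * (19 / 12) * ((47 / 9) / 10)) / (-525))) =1474200 / 1645799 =0.90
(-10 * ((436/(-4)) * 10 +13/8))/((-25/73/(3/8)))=-1906833/160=-11917.71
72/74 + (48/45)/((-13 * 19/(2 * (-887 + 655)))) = 408068/137085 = 2.98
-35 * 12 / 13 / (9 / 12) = -560 / 13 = -43.08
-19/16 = -1.19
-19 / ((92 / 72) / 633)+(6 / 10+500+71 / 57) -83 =-58952977 / 6555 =-8993.59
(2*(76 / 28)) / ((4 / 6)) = 57 / 7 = 8.14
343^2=117649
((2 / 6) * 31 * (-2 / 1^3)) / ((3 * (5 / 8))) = -496 / 45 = -11.02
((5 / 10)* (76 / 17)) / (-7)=-38 / 119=-0.32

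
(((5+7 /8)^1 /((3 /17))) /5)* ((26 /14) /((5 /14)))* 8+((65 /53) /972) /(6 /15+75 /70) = 18371709967 /66326850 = 276.99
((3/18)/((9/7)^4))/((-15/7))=-16807/590490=-0.03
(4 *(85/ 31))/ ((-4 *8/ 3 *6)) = -85/ 496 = -0.17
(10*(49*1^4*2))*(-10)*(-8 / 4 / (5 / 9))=35280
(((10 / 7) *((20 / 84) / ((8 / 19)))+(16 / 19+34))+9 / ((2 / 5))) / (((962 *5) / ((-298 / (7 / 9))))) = -290393997 / 62693540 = -4.63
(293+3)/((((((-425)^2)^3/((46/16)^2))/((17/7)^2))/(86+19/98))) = 165333131/783335628906250000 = 0.00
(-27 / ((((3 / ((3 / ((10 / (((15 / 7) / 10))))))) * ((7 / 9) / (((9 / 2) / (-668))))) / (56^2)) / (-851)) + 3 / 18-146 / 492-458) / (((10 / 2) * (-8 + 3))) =1420571356 / 2567625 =553.26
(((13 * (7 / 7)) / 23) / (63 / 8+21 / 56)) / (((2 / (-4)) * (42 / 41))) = -2132 / 15939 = -0.13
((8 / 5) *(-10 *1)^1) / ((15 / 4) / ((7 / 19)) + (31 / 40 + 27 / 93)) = -138880 / 97597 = -1.42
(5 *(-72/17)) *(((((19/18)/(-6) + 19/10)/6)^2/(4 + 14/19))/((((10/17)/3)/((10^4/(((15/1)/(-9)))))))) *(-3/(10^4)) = -3.39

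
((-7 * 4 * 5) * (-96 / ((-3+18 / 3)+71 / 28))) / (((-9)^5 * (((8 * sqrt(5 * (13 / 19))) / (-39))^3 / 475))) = 229957 * sqrt(1235) / 22599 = 357.59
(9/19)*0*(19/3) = 0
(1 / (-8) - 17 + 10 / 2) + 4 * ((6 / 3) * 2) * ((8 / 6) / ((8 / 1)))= -227 / 24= -9.46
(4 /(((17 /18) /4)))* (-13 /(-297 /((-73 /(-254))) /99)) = 45552 /2159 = 21.10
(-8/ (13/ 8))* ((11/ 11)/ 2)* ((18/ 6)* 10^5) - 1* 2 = -738463.54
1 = 1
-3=-3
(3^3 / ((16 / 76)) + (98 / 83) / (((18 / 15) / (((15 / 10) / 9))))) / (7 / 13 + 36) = 4988113 / 1419300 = 3.51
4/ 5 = 0.80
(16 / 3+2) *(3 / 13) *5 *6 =660 / 13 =50.77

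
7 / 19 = 0.37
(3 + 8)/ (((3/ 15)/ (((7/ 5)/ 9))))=77/ 9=8.56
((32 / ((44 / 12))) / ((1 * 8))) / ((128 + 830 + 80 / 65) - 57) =156 / 129019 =0.00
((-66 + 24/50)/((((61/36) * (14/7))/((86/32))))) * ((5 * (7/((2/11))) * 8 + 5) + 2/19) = -9304789221/115900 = -80282.91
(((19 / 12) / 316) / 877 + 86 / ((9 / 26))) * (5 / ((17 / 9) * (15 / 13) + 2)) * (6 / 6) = 161113463225 / 542070192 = 297.22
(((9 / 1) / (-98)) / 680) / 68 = -9 / 4531520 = -0.00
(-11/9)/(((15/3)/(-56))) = 616/45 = 13.69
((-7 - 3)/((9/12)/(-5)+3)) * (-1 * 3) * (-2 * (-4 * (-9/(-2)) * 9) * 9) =583200/19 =30694.74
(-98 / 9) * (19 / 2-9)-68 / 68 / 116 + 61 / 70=-167413 / 36540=-4.58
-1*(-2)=2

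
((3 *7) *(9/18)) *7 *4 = 294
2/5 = 0.40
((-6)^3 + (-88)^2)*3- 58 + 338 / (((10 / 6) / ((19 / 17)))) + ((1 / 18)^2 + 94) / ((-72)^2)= 3248339622061 / 142767360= 22752.68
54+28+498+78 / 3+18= 624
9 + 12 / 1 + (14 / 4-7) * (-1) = 49 / 2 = 24.50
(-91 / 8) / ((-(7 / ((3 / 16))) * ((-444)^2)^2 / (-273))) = -1183 / 552712568832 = -0.00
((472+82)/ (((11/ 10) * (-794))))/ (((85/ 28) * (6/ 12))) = -0.42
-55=-55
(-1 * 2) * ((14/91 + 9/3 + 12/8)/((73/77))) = -9317/949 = -9.82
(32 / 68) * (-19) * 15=-2280 / 17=-134.12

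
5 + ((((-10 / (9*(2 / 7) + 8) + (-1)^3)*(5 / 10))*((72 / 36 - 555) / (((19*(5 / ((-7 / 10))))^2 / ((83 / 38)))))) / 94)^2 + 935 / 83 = 16.27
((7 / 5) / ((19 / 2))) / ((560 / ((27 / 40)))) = 27 / 152000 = 0.00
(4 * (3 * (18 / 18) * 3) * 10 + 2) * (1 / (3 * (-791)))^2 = 362 / 5631129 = 0.00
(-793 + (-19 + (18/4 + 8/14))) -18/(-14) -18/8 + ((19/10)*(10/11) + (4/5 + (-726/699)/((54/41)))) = -7810134473/9688140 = -806.15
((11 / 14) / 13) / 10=11 / 1820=0.01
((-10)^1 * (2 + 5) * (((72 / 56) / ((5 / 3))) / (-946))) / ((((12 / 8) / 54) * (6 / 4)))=1.37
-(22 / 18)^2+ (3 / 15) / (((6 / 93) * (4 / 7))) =12737 / 3240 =3.93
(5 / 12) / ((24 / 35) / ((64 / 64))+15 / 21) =25 / 84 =0.30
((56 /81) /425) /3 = 0.00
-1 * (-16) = 16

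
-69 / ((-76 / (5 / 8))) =345 / 608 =0.57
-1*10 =-10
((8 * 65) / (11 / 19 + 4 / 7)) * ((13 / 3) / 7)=128440 / 459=279.83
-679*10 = -6790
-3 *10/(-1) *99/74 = 1485/37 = 40.14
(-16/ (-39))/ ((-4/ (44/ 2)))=-88/ 39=-2.26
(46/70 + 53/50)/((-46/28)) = -601/575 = -1.05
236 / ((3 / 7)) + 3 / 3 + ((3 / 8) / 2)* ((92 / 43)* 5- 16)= 284147 / 516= 550.67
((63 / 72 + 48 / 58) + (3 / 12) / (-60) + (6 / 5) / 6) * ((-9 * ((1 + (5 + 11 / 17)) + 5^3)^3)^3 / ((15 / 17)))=-94212214227599207003021593836185184 / 5057424144725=-18628497735525016733650.08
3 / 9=1 / 3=0.33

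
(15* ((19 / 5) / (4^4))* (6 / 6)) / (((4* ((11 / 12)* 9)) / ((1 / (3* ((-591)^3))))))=-19 / 1743878999808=-0.00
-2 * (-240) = 480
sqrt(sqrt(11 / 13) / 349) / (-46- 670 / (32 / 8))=-2* 11^(1 / 4)* 13^(3 / 4)* sqrt(349) / 1937299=-0.00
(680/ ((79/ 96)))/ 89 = 65280/ 7031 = 9.28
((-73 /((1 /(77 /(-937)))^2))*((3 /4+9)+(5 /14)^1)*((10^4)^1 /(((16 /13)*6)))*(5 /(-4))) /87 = 710863278125 /7332797088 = 96.94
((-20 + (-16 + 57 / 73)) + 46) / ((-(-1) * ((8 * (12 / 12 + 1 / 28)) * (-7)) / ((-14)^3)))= 1079764 / 2117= 510.04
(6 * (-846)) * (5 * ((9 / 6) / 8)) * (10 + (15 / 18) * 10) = -348975 / 4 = -87243.75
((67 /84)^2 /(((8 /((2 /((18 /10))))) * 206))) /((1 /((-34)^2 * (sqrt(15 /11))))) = 6486605 * sqrt(165) /143900064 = 0.58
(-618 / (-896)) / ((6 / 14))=103 / 64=1.61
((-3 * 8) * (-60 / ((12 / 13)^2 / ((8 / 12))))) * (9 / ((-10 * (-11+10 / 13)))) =13182 / 133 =99.11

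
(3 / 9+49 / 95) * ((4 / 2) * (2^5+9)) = 19844 / 285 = 69.63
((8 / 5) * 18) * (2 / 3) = 96 / 5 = 19.20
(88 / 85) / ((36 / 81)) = 198 / 85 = 2.33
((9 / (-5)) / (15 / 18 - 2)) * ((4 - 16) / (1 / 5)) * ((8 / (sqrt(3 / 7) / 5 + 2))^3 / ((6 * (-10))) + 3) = -418125857112 / 2370262111 - 1453593600 * sqrt(21) / 338608873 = -196.08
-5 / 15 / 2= -1 / 6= -0.17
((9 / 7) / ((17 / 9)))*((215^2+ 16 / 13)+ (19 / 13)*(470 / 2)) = 49037886 / 1547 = 31698.70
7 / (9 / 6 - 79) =-14 / 155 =-0.09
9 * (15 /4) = 135 /4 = 33.75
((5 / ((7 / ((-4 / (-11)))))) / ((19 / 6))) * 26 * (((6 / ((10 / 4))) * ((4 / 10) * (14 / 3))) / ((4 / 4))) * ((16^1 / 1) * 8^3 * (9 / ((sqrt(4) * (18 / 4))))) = 81788928 / 1045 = 78266.92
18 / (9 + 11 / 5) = 45 / 28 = 1.61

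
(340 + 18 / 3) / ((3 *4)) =173 / 6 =28.83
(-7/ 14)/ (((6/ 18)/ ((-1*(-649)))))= -1947/ 2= -973.50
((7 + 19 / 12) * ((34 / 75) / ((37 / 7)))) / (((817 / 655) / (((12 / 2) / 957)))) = 1605667 / 433937295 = 0.00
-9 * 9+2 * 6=-69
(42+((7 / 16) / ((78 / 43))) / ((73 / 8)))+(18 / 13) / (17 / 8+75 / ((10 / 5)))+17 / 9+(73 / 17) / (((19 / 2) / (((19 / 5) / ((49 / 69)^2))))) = 104668535900683 / 2210238100980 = 47.36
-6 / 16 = -0.38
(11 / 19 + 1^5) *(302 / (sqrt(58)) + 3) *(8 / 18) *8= 320 / 19 + 48320 *sqrt(58) / 1653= 239.46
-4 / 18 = -2 / 9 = -0.22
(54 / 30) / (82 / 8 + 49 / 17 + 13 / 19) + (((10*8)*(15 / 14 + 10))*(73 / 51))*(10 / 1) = 403972281196 / 31864035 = 12678.00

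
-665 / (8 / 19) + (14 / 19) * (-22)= -242529 / 152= -1595.59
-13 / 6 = -2.17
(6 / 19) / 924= 0.00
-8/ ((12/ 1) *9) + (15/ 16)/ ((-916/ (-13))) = -24047/ 395712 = -0.06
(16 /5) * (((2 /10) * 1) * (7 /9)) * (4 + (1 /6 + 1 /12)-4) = 28 /225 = 0.12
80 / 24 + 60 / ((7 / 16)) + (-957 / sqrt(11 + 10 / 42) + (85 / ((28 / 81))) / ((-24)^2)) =757495 / 5376 -957 * sqrt(1239) / 118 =-144.57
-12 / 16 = -3 / 4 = -0.75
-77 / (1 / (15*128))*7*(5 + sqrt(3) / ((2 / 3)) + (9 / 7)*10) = -18480000 - 1552320*sqrt(3) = -21168697.11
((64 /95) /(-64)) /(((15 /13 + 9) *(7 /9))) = -39 /29260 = -0.00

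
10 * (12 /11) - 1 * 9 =21 /11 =1.91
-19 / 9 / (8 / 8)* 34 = -646 / 9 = -71.78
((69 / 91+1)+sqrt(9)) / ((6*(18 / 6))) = 433 / 1638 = 0.26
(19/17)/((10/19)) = 361/170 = 2.12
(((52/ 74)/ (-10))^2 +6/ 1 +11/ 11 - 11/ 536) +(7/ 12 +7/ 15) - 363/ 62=1239487409/ 568682600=2.18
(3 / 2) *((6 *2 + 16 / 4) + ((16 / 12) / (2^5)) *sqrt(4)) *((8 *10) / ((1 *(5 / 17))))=6562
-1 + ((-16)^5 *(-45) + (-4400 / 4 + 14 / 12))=283108921 / 6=47184820.17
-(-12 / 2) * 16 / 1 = 96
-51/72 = -17/24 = -0.71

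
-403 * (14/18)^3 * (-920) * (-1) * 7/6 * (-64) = 28486232320/2187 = 13025254.83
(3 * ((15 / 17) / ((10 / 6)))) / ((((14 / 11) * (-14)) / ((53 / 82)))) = -15741 / 273224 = -0.06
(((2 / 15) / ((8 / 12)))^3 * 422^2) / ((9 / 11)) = 1958924 / 1125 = 1741.27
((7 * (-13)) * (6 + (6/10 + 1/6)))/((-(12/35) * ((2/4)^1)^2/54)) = 387933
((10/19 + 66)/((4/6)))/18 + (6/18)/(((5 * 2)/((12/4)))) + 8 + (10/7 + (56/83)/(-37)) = 184463429/12253290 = 15.05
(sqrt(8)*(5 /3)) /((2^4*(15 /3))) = sqrt(2) /24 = 0.06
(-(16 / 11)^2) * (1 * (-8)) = 2048 / 121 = 16.93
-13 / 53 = -0.25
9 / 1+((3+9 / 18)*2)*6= 51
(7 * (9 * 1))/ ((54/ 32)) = 112/ 3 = 37.33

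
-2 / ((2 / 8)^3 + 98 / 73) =-9344 / 6345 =-1.47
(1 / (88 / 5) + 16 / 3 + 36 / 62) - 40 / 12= 7195 / 2728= 2.64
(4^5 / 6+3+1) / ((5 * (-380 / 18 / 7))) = -5502 / 475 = -11.58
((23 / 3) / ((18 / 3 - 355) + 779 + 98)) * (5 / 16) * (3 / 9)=115 / 76032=0.00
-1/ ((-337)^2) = -0.00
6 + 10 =16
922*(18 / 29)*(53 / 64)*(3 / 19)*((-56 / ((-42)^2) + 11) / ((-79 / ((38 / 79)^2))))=-962342571 / 400347668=-2.40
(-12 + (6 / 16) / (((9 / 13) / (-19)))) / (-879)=535 / 21096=0.03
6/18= 1/3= 0.33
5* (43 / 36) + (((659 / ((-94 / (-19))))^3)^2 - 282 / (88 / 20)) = 381477816250717914219270019 / 68297108324544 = 5585563219425.88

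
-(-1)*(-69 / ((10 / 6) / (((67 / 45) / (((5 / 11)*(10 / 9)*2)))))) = -152559 / 2500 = -61.02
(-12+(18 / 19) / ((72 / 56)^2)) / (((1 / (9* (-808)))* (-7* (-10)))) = 789416 / 665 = 1187.09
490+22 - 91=421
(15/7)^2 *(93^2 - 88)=275175/7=39310.71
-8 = -8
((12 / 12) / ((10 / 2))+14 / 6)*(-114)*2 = -2888 / 5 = -577.60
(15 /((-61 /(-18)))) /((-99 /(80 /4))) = -600 /671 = -0.89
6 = 6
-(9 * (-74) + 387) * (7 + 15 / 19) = 41292 / 19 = 2173.26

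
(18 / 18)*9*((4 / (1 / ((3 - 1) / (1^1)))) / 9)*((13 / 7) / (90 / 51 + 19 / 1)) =1768 / 2471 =0.72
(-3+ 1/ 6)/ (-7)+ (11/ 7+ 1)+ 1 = 167/ 42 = 3.98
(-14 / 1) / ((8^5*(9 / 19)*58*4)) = -133 / 34209792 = -0.00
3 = 3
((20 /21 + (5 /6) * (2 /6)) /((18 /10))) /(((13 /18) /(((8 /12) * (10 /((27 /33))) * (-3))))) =-170500 /7371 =-23.13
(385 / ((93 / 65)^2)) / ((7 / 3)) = 232375 / 2883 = 80.60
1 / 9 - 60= -539 / 9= -59.89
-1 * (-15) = 15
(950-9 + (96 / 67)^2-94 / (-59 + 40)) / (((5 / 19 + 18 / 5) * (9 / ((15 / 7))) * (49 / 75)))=7219276875 / 80725687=89.43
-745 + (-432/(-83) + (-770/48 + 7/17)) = -25581715/33864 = -755.43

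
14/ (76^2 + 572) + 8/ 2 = 4.00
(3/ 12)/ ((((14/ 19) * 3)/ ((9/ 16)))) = 57/ 896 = 0.06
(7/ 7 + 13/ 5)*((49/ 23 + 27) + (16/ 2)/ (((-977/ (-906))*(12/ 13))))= 15033348/ 112355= 133.80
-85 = -85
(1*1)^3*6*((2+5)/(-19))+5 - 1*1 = 34/19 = 1.79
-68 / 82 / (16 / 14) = -0.73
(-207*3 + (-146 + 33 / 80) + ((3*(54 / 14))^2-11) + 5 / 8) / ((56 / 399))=-143686341 / 31360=-4581.83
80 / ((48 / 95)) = 475 / 3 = 158.33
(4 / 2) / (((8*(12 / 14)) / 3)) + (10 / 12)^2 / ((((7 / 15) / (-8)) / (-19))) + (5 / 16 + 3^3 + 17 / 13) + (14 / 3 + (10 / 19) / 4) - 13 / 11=78906665 / 304304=259.30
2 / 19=0.11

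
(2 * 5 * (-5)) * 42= -2100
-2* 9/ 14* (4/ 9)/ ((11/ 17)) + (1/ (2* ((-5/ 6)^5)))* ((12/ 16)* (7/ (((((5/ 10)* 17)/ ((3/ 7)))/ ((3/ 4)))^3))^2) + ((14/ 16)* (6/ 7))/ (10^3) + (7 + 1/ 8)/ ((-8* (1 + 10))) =-122824434569450791/ 127499466971800000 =-0.96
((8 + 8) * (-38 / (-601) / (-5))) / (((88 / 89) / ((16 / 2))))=-54112 / 33055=-1.64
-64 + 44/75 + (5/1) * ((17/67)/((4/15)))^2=-317210569/5386800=-58.89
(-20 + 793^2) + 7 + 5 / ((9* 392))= 2218533413 / 3528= 628836.00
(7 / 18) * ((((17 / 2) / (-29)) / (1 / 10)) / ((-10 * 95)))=119 / 99180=0.00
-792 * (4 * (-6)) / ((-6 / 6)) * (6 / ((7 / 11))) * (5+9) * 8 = -20072448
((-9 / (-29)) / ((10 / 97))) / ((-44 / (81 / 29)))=-70713 / 370040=-0.19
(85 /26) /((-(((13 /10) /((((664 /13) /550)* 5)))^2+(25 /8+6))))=-18738080 /97227741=-0.19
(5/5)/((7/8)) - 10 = -62/7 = -8.86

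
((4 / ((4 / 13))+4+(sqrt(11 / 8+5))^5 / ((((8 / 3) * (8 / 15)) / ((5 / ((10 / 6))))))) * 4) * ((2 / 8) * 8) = 136+351135 * sqrt(102) / 2048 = 1867.59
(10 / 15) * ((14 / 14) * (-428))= -856 / 3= -285.33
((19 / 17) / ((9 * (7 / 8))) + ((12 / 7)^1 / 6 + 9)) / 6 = 10097 / 6426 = 1.57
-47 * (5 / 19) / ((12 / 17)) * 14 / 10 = -5593 / 228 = -24.53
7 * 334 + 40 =2378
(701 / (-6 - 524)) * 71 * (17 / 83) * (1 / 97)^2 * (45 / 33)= -2538321 / 910584202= -0.00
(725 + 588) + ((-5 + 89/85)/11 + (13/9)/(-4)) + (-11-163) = 38314489/33660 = 1138.28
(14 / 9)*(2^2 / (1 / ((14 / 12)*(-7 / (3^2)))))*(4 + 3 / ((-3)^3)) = -48020 / 2187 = -21.96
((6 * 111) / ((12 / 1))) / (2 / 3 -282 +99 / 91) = -30303 / 153014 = -0.20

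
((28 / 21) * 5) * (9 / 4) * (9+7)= 240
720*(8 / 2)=2880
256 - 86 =170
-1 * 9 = -9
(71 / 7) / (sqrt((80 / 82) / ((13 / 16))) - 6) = -113529 / 64918 - 142 * sqrt(5330) / 32459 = -2.07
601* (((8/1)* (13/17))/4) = 15626/17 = 919.18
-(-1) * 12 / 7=1.71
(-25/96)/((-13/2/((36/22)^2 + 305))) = 930725/75504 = 12.33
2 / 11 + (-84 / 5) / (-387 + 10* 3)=214 / 935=0.23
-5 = -5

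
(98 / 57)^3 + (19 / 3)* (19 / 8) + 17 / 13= 412773799 / 19260072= 21.43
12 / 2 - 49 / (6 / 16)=-374 / 3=-124.67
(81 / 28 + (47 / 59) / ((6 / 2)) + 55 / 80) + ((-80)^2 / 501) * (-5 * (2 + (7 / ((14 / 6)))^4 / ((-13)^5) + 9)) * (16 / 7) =-1969252790390629 / 1229205576144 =-1602.05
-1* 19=-19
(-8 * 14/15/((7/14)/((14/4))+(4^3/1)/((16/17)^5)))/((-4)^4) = -50176/149330745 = -0.00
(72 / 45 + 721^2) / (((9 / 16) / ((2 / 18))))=41587408 / 405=102684.96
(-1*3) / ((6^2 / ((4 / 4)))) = -1 / 12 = -0.08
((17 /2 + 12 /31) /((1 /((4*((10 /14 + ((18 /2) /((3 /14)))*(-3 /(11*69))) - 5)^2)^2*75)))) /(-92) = -319322352652793510400 /7013967910440953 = -45526.63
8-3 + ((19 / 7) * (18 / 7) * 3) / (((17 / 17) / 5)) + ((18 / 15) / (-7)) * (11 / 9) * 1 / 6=241798 / 2205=109.66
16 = 16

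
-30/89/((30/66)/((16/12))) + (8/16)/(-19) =-1.02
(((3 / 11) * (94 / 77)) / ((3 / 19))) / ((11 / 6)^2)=64296 / 102487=0.63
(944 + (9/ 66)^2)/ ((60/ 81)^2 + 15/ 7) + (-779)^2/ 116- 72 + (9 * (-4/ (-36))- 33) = 105609671373/ 19278446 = 5478.12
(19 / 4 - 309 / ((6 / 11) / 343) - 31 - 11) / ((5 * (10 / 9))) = -6996483 / 200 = -34982.42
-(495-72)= -423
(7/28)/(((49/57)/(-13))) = -741/196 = -3.78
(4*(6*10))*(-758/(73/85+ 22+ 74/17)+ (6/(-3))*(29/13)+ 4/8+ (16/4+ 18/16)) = -64208470/10023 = -6406.11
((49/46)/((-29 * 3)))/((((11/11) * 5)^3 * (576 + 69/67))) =-67/394697250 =-0.00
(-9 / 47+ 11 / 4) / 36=481 / 6768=0.07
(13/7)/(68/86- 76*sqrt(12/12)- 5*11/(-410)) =-45838/1853005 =-0.02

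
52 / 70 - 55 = -54.26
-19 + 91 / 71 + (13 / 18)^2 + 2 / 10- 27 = -5060501 / 115020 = -44.00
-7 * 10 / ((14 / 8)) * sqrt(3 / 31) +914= 914 - 40 * sqrt(93) / 31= 901.56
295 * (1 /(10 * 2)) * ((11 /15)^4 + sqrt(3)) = 863819 /202500 + 59 * sqrt(3) /4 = 29.81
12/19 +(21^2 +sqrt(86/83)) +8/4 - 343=sqrt(7138)/83 +1912/19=101.65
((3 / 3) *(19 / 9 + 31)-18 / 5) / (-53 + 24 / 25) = -6640 / 11709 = -0.57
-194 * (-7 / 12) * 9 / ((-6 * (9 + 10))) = -8.93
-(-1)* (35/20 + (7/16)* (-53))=-343/16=-21.44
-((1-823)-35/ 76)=62507/ 76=822.46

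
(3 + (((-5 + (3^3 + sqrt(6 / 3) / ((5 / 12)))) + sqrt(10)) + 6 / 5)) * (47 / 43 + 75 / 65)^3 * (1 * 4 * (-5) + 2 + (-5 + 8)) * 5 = -3893421949440 / 174676879 - 356649338880 * sqrt(2) / 174676879 - 148603891200 * sqrt(10) / 174676879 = -27867.04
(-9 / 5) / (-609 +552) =3 / 95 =0.03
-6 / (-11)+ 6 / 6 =1.55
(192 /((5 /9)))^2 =2985984 /25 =119439.36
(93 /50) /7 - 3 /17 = 531 /5950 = 0.09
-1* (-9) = 9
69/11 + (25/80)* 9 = 1599/176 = 9.09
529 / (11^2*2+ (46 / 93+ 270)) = 49197 / 47662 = 1.03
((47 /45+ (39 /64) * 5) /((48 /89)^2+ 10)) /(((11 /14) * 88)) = 653332001 /113623994880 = 0.01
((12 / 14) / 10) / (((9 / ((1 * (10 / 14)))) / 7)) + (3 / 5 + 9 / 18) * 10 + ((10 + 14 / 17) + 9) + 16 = 16733 / 357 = 46.87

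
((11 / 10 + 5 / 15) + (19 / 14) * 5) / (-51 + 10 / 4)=-1726 / 10185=-0.17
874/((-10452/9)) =-0.75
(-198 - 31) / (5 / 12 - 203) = 2748 / 2431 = 1.13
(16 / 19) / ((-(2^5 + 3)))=-16 / 665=-0.02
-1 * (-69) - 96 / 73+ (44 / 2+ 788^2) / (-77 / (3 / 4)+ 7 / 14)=-6010.29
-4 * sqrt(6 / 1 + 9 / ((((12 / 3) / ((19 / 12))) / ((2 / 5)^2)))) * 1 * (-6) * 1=36 * sqrt(73) / 5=61.52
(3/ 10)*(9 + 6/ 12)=57/ 20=2.85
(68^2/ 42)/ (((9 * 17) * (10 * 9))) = 68/ 8505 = 0.01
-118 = -118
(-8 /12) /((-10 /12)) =4 /5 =0.80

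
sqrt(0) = 0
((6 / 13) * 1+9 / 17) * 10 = 2190 / 221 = 9.91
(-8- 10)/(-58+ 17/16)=288/911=0.32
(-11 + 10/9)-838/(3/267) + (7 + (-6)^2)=-670940/9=-74548.89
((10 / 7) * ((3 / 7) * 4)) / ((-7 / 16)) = -1920 / 343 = -5.60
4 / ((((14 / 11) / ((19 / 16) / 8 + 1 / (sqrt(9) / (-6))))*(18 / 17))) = -5.50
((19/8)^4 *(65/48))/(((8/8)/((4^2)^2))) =8470865/768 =11029.77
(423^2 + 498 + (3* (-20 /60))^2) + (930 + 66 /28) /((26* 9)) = 195939727 /1092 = 179431.98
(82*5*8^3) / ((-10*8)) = -2624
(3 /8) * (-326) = -489 /4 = -122.25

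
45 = 45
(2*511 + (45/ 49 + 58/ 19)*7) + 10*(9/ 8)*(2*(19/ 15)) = 286827/ 266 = 1078.30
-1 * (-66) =66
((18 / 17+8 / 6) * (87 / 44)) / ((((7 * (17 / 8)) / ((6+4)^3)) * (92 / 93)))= 164517000 / 511819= 321.44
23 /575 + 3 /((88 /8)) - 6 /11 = -64 /275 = -0.23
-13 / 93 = -0.14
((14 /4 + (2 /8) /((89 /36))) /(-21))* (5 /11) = -3205 /41118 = -0.08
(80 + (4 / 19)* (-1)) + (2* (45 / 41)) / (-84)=79.76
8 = 8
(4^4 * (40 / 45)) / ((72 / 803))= 205568 / 81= 2537.88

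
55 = 55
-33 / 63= -11 / 21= -0.52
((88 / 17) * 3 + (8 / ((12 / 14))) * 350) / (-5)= -167392 / 255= -656.44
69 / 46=3 / 2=1.50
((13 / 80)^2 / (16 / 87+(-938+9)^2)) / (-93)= -4901 / 14896781267200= -0.00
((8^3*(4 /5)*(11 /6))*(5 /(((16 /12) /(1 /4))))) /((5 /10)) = 1408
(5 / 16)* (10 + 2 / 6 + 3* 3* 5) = 415 / 24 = 17.29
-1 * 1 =-1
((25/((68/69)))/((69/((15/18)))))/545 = 25/44472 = 0.00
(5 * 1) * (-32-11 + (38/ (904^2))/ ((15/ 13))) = -263551913/ 1225824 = -215.00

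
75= 75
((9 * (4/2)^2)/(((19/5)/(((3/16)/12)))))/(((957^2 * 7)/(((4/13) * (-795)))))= -3975/703779076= -0.00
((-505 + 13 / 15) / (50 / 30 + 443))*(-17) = 19.27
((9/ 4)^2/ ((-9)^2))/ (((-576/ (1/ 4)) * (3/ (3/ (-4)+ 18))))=-23/ 147456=-0.00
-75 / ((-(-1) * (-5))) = 15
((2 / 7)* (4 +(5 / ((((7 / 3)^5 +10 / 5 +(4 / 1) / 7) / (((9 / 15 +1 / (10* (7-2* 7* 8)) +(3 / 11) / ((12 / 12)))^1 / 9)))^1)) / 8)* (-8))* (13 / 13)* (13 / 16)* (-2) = 797850079 / 53690120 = 14.86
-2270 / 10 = -227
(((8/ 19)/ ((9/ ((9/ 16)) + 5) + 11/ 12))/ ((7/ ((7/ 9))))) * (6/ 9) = 64/ 44973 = 0.00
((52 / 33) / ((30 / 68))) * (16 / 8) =3536 / 495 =7.14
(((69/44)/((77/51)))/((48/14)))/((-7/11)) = -1173/2464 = -0.48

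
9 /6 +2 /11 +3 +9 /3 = 7.68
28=28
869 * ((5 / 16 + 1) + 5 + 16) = 310233 / 16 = 19389.56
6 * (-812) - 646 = -5518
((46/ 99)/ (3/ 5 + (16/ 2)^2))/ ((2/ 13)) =1495/ 31977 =0.05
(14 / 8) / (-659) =-7 / 2636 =-0.00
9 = 9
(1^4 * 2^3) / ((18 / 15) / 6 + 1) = 20 / 3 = 6.67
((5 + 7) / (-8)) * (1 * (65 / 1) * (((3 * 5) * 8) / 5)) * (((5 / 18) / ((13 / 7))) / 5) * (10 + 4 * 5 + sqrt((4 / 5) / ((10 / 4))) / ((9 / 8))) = -2135.20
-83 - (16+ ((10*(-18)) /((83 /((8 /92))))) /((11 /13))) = -2074221 /20999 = -98.78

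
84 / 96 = 0.88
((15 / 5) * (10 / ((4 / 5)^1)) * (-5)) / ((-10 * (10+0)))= 15 / 8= 1.88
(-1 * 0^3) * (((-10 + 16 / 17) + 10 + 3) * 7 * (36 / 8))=0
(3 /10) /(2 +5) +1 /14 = 4 /35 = 0.11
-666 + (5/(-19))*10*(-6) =-12354/19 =-650.21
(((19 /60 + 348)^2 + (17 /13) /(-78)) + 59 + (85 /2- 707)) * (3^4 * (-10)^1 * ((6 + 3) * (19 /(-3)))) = 37677505368897 /6760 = 5573595468.77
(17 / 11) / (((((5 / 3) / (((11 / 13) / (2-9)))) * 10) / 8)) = -204 / 2275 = -0.09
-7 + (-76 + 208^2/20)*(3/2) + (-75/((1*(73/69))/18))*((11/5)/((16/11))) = 3485921/2920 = 1193.81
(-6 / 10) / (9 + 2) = -3 / 55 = -0.05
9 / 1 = 9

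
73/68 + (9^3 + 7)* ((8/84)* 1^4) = 101629/1428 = 71.17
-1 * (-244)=244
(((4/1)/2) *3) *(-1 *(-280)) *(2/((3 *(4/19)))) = 5320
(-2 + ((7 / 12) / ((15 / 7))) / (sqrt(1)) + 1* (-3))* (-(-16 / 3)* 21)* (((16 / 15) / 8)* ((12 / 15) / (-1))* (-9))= -190624 / 375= -508.33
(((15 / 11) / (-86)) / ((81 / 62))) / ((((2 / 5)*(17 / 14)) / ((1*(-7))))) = 37975 / 217107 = 0.17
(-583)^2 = 339889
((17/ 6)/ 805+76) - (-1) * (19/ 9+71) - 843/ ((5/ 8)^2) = -2008.97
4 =4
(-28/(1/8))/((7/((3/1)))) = -96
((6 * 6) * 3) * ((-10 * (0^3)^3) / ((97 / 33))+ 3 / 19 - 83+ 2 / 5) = -845856 / 95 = -8903.75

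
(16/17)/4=4/17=0.24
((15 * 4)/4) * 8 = 120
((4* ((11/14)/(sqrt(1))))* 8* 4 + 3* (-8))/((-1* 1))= -536/7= -76.57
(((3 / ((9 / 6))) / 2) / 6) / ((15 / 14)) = 0.16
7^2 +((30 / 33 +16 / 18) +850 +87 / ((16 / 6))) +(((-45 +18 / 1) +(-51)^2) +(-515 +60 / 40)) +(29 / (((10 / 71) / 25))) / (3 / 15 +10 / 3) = 186825211 / 41976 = 4450.76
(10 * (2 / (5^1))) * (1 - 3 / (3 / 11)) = -40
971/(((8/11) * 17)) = 10681/136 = 78.54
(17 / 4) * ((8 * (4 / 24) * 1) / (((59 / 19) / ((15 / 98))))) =1615 / 5782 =0.28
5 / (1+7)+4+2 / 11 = 423 / 88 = 4.81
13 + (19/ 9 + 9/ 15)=707/ 45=15.71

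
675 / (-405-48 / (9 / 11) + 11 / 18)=-2430 / 1667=-1.46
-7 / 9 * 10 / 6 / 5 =-7 / 27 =-0.26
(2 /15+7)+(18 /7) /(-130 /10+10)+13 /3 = 1114 /105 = 10.61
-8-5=-13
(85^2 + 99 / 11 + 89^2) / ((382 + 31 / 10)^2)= 1515500 / 14830201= 0.10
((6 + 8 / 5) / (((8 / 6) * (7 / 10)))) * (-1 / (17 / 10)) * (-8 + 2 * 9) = -5700 / 119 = -47.90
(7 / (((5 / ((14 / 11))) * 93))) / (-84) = -0.00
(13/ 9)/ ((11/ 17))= 221/ 99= 2.23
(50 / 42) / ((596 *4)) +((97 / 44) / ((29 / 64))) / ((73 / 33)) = 2.20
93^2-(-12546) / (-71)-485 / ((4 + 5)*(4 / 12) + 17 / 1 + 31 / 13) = 8450.63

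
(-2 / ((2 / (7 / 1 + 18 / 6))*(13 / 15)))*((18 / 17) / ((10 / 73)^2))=-143883 / 221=-651.05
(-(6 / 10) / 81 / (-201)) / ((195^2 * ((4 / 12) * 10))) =1 / 3439361250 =0.00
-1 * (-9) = 9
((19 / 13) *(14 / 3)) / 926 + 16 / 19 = 291439 / 343083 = 0.85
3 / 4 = 0.75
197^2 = 38809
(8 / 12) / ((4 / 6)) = 1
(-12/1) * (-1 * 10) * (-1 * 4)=-480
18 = 18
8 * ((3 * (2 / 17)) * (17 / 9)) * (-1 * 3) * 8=-128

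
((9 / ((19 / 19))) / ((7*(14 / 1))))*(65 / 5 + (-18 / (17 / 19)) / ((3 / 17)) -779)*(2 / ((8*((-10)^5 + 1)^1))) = 110 / 544439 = 0.00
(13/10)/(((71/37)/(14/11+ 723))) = 3832127/7810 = 490.67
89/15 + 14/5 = 131/15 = 8.73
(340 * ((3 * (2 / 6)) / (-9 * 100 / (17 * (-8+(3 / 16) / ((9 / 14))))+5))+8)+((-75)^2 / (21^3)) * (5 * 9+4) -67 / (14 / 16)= -318583 / 31353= -10.16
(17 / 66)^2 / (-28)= -289 / 121968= -0.00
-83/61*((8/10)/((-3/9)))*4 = 3984/305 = 13.06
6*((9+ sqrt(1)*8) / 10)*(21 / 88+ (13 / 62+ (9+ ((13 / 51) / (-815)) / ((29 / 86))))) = 31065748471 / 322381400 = 96.36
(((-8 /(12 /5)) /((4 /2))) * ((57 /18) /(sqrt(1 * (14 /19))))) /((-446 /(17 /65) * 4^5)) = 323 * sqrt(266) /1496162304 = 0.00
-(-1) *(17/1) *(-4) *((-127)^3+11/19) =2646510088/19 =139290004.63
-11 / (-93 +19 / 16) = 176 / 1469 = 0.12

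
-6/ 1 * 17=-102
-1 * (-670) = 670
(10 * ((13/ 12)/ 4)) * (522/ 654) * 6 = 5655/ 436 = 12.97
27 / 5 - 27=-108 / 5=-21.60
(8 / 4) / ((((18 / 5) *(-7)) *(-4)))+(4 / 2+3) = 5.02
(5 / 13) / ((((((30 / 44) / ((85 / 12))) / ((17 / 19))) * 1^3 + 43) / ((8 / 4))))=31790 / 1781507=0.02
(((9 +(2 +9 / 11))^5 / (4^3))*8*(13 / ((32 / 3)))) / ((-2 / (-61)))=2760331396875 / 2576816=1071217.89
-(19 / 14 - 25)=331 / 14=23.64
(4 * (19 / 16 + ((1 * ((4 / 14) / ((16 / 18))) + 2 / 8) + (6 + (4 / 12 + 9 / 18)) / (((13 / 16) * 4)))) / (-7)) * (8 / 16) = -16867 / 15288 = -1.10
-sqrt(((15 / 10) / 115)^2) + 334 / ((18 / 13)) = 499303 / 2070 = 241.21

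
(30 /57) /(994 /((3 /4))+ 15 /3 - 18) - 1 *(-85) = 85.00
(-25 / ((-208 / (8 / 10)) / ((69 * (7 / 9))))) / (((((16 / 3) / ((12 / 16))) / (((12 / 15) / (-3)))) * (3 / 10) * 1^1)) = -805 / 1248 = -0.65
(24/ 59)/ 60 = 2/ 295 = 0.01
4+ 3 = 7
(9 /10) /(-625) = -0.00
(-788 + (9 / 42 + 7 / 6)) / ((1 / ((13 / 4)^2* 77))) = -30708821 / 48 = -639767.10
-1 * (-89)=89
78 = 78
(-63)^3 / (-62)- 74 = 245459 / 62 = 3959.02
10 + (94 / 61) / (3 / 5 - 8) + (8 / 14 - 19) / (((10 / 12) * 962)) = 10031893 / 1026935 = 9.77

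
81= 81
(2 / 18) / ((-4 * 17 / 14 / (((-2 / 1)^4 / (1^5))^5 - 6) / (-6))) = 7339990 / 51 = 143921.37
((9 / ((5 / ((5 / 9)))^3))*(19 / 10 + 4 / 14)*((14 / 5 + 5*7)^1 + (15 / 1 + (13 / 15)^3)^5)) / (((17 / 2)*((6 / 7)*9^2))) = 411236529332951128422007 / 9576739382629394531250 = 42.94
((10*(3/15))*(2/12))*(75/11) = 25/11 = 2.27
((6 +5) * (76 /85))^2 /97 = 698896 /700825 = 1.00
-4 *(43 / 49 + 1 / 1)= -368 / 49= -7.51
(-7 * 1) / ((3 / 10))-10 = -100 / 3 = -33.33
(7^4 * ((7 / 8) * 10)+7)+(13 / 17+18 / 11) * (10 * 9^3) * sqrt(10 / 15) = 1091070 * sqrt(6) / 187+84063 / 4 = 35307.54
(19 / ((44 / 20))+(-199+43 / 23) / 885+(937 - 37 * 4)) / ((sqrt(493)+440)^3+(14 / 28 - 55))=20433798088917504 / 2149789884606365122055 - 415147592922112 * sqrt(493) / 6449369653819095366165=0.00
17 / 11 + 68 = 765 / 11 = 69.55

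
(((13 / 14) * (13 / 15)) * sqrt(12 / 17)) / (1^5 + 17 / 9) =39 * sqrt(51) / 1190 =0.23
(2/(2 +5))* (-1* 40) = -80/7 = -11.43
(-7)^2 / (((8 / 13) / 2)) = 637 / 4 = 159.25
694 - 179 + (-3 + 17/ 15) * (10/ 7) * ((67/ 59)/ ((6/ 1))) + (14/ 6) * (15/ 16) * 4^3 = 347537/ 531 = 654.50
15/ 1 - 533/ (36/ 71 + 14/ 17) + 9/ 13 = -8035679/ 20878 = -384.89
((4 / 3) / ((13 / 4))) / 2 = 8 / 39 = 0.21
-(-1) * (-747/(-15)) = 49.80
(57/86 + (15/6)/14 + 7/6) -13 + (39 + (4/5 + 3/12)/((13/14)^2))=89201173/3052140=29.23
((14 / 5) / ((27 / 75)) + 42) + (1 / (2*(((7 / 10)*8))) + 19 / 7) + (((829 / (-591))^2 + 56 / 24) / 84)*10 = 3115476527 / 58679208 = 53.09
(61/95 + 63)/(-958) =-3023/45505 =-0.07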